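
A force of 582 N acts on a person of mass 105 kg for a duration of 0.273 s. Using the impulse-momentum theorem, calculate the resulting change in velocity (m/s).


J = F * dt = 582 * 0.273 = 158.8860 N*s
delta_v = J / m
delta_v = 158.8860 / 105
delta_v = 1.5132


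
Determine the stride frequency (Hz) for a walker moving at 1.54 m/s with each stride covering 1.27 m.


f = v / stride_length
f = 1.54 / 1.27
f = 1.2126


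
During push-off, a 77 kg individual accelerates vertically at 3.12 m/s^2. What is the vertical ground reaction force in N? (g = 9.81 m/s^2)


GRF = m * (g + a)
GRF = 77 * (9.81 + 3.12)
GRF = 77 * 12.9300
GRF = 995.6100


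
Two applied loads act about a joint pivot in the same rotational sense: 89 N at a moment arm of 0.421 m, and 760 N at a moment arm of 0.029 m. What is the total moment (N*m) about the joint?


M = F1 * d1 + F2 * d2
M = 89 * 0.421 + 760 * 0.029
M = 37.4690 + 22.0400
M = 59.5090


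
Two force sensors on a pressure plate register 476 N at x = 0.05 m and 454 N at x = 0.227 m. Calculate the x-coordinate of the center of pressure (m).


COP_x = (F1*x1 + F2*x2) / (F1 + F2)
COP_x = (476*0.05 + 454*0.227) / (476 + 454)
Numerator = 126.8580
Denominator = 930
COP_x = 0.1364


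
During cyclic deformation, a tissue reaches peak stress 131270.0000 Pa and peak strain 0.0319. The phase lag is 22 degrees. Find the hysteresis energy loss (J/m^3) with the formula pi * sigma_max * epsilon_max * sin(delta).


E_loss = pi * sigma_max * epsilon_max * sin(delta)
delta = 22 deg = 0.3840 rad
sin(delta) = 0.3746
E_loss = pi * 131270.0000 * 0.0319 * 0.3746
E_loss = 4928.1221


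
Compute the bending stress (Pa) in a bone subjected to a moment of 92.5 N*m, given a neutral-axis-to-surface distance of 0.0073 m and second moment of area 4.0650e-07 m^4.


sigma = M * c / I
sigma = 92.5 * 0.0073 / 4.0650e-07
M * c = 0.6753
sigma = 1.6611e+06


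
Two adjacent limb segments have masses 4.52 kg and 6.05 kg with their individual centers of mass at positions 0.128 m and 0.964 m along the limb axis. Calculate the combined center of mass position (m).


COM = (m1*x1 + m2*x2) / (m1 + m2)
COM = (4.52*0.128 + 6.05*0.964) / (4.52 + 6.05)
Numerator = 6.4108
Denominator = 10.5700
COM = 0.6065


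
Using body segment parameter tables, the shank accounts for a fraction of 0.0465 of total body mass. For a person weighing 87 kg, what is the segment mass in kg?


m_segment = body_mass * fraction
m_segment = 87 * 0.0465
m_segment = 4.0455


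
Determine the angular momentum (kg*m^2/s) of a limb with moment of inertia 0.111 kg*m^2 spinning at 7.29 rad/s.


L = I * omega
L = 0.111 * 7.29
L = 0.8092


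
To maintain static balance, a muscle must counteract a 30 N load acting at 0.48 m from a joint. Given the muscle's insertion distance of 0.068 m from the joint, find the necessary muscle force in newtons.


F_muscle = W * d_load / d_muscle
F_muscle = 30 * 0.48 / 0.068
Numerator = 14.4000
F_muscle = 211.7647


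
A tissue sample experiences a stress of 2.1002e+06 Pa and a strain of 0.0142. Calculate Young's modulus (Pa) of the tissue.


E = stress / strain
E = 2.1002e+06 / 0.0142
E = 1.4790e+08


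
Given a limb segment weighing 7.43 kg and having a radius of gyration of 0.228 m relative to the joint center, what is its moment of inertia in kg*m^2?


I = m * k^2
I = 7.43 * 0.228^2
k^2 = 0.0520
I = 0.3862


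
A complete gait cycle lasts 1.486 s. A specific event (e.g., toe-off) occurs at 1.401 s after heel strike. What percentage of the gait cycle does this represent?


pct = (event_time / cycle_time) * 100
pct = (1.401 / 1.486) * 100
ratio = 0.9428
pct = 94.2799


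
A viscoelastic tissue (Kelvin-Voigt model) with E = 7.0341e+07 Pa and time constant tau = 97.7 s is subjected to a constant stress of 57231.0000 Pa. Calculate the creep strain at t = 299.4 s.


epsilon(t) = (sigma/E) * (1 - exp(-t/tau))
sigma/E = 57231.0000 / 7.0341e+07 = 8.1362e-04
exp(-t/tau) = exp(-299.4 / 97.7) = 0.0467
epsilon = 8.1362e-04 * (1 - 0.0467)
epsilon = 7.7564e-04


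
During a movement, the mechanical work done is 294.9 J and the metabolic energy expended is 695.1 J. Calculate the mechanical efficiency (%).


eta = (W_mech / E_meta) * 100
eta = (294.9 / 695.1) * 100
ratio = 0.4243
eta = 42.4256


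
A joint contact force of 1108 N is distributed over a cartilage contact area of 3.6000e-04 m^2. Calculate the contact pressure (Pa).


P = F / A
P = 1108 / 3.6000e-04
P = 3.0778e+06


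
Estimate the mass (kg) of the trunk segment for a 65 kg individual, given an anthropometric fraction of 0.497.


m_segment = body_mass * fraction
m_segment = 65 * 0.497
m_segment = 32.3050


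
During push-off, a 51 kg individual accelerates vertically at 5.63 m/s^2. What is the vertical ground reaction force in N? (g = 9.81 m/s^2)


GRF = m * (g + a)
GRF = 51 * (9.81 + 5.63)
GRF = 51 * 15.4400
GRF = 787.4400


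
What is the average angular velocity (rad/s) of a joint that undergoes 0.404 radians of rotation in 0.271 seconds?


omega = delta_theta / delta_t
omega = 0.404 / 0.271
omega = 1.4908


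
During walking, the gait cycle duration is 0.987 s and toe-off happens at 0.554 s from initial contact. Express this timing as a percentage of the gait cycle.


pct = (event_time / cycle_time) * 100
pct = (0.554 / 0.987) * 100
ratio = 0.5613
pct = 56.1297


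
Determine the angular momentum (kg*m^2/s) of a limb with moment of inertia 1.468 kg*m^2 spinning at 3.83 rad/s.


L = I * omega
L = 1.468 * 3.83
L = 5.6224


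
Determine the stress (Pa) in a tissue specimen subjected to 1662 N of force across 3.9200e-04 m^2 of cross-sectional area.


stress = F / A
stress = 1662 / 3.9200e-04
stress = 4.2398e+06


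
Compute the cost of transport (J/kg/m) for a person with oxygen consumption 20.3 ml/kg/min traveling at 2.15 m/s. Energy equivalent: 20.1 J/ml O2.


Power per kg = VO2 * 20.1 / 60
Power per kg = 20.3 * 20.1 / 60 = 6.8005 W/kg
Cost = power_per_kg / speed
Cost = 6.8005 / 2.15
Cost = 3.1630


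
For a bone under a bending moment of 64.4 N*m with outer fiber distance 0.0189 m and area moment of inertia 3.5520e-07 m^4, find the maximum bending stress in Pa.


sigma = M * c / I
sigma = 64.4 * 0.0189 / 3.5520e-07
M * c = 1.2172
sigma = 3.4267e+06


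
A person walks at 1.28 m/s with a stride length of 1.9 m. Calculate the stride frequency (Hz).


f = v / stride_length
f = 1.28 / 1.9
f = 0.6737


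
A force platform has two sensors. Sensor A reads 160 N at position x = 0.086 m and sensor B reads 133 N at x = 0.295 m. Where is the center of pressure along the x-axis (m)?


COP_x = (F1*x1 + F2*x2) / (F1 + F2)
COP_x = (160*0.086 + 133*0.295) / (160 + 133)
Numerator = 52.9950
Denominator = 293
COP_x = 0.1809


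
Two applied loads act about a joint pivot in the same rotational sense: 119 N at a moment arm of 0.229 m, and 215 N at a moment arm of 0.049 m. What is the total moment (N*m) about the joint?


M = F1 * d1 + F2 * d2
M = 119 * 0.229 + 215 * 0.049
M = 27.2510 + 10.5350
M = 37.7860


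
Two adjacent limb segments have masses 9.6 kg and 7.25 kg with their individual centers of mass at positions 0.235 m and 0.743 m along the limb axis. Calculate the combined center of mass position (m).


COM = (m1*x1 + m2*x2) / (m1 + m2)
COM = (9.6*0.235 + 7.25*0.743) / (9.6 + 7.25)
Numerator = 7.6427
Denominator = 16.8500
COM = 0.4536


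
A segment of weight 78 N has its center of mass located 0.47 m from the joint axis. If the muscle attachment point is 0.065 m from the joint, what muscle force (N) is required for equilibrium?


F_muscle = W * d_load / d_muscle
F_muscle = 78 * 0.47 / 0.065
Numerator = 36.6600
F_muscle = 564.0000


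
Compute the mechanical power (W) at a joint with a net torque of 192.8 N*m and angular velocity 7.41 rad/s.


P = M * omega
P = 192.8 * 7.41
P = 1428.6480


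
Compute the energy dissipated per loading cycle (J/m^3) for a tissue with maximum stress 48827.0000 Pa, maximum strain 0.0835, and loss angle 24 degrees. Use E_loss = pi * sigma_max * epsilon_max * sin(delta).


E_loss = pi * sigma_max * epsilon_max * sin(delta)
delta = 24 deg = 0.4189 rad
sin(delta) = 0.4067
E_loss = pi * 48827.0000 * 0.0835 * 0.4067
E_loss = 5209.6637


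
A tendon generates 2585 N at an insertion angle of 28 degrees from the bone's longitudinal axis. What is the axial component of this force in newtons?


F_eff = F_tendon * cos(theta)
theta = 28 deg = 0.4887 rad
cos(theta) = 0.8829
F_eff = 2585 * 0.8829
F_eff = 2282.4195


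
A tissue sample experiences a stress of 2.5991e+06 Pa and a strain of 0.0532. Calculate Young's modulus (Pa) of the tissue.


E = stress / strain
E = 2.5991e+06 / 0.0532
E = 4.8855e+07


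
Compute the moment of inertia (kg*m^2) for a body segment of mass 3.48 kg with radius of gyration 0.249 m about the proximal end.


I = m * k^2
I = 3.48 * 0.249^2
k^2 = 0.0620
I = 0.2158


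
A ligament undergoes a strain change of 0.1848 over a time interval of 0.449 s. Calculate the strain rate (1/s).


strain_rate = delta_strain / delta_t
strain_rate = 0.1848 / 0.449
strain_rate = 0.4116


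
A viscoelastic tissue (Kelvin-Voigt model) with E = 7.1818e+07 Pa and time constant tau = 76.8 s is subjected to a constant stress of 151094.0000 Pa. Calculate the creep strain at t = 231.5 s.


epsilon(t) = (sigma/E) * (1 - exp(-t/tau))
sigma/E = 151094.0000 / 7.1818e+07 = 0.0021
exp(-t/tau) = exp(-231.5 / 76.8) = 0.0491
epsilon = 0.0021 * (1 - 0.0491)
epsilon = 0.0020


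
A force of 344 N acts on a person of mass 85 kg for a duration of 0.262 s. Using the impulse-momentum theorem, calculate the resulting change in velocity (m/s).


J = F * dt = 344 * 0.262 = 90.1280 N*s
delta_v = J / m
delta_v = 90.1280 / 85
delta_v = 1.0603


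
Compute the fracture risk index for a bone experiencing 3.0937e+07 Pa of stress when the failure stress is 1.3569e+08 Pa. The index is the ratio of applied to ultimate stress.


FRI = applied / ultimate
FRI = 3.0937e+07 / 1.3569e+08
FRI = 0.2280


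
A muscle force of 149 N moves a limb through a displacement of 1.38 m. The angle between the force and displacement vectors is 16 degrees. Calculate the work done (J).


W = F * d * cos(theta)
theta = 16 deg = 0.2793 rad
cos(theta) = 0.9613
W = 149 * 1.38 * 0.9613
W = 197.6546


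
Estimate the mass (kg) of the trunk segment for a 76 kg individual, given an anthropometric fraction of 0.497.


m_segment = body_mass * fraction
m_segment = 76 * 0.497
m_segment = 37.7720


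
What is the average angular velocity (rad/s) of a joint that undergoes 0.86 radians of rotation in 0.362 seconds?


omega = delta_theta / delta_t
omega = 0.86 / 0.362
omega = 2.3757


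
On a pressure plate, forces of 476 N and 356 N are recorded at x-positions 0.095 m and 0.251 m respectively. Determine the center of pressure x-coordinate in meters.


COP_x = (F1*x1 + F2*x2) / (F1 + F2)
COP_x = (476*0.095 + 356*0.251) / (476 + 356)
Numerator = 134.5760
Denominator = 832
COP_x = 0.1618


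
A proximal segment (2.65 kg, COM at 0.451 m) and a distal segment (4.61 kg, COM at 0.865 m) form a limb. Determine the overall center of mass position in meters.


COM = (m1*x1 + m2*x2) / (m1 + m2)
COM = (2.65*0.451 + 4.61*0.865) / (2.65 + 4.61)
Numerator = 5.1828
Denominator = 7.2600
COM = 0.7139


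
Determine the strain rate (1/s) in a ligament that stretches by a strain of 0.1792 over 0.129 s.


strain_rate = delta_strain / delta_t
strain_rate = 0.1792 / 0.129
strain_rate = 1.3891


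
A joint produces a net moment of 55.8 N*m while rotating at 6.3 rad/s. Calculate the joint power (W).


P = M * omega
P = 55.8 * 6.3
P = 351.5400


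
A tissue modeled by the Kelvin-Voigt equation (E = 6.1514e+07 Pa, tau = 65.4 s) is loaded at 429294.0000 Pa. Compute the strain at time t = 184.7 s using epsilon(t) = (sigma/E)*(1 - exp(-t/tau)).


epsilon(t) = (sigma/E) * (1 - exp(-t/tau))
sigma/E = 429294.0000 / 6.1514e+07 = 0.0070
exp(-t/tau) = exp(-184.7 / 65.4) = 0.0594
epsilon = 0.0070 * (1 - 0.0594)
epsilon = 0.0066


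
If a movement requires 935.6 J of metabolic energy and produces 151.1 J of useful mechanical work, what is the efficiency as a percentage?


eta = (W_mech / E_meta) * 100
eta = (151.1 / 935.6) * 100
ratio = 0.1615
eta = 16.1501


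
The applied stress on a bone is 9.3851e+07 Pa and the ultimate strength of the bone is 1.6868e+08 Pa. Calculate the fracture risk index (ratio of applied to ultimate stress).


FRI = applied / ultimate
FRI = 9.3851e+07 / 1.6868e+08
FRI = 0.5564


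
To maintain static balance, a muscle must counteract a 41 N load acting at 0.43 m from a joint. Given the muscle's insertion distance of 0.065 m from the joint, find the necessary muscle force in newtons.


F_muscle = W * d_load / d_muscle
F_muscle = 41 * 0.43 / 0.065
Numerator = 17.6300
F_muscle = 271.2308


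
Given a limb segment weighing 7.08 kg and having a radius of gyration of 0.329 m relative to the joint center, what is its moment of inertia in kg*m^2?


I = m * k^2
I = 7.08 * 0.329^2
k^2 = 0.1082
I = 0.7663


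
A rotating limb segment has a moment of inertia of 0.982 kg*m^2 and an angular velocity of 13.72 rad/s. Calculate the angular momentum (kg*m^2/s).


L = I * omega
L = 0.982 * 13.72
L = 13.4730


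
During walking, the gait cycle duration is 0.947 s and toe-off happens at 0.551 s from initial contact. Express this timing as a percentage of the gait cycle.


pct = (event_time / cycle_time) * 100
pct = (0.551 / 0.947) * 100
ratio = 0.5818
pct = 58.1837


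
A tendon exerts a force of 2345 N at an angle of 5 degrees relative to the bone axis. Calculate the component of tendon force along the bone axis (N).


F_eff = F_tendon * cos(theta)
theta = 5 deg = 0.0873 rad
cos(theta) = 0.9962
F_eff = 2345 * 0.9962
F_eff = 2336.0766


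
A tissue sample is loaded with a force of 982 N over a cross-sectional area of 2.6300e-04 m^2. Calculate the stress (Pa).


stress = F / A
stress = 982 / 2.6300e-04
stress = 3.7338e+06


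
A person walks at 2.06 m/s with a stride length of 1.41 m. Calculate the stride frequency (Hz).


f = v / stride_length
f = 2.06 / 1.41
f = 1.4610


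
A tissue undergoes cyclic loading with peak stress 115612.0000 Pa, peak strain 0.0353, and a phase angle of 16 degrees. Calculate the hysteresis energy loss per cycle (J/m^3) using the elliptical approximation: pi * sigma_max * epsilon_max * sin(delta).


E_loss = pi * sigma_max * epsilon_max * sin(delta)
delta = 16 deg = 0.2793 rad
sin(delta) = 0.2756
E_loss = pi * 115612.0000 * 0.0353 * 0.2756
E_loss = 3533.9920


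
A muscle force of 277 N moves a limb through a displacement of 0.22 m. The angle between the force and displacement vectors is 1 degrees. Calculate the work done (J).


W = F * d * cos(theta)
theta = 1 deg = 0.0175 rad
cos(theta) = 0.9998
W = 277 * 0.22 * 0.9998
W = 60.9307


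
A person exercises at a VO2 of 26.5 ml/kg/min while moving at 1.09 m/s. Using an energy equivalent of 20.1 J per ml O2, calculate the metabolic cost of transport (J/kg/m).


Power per kg = VO2 * 20.1 / 60
Power per kg = 26.5 * 20.1 / 60 = 8.8775 W/kg
Cost = power_per_kg / speed
Cost = 8.8775 / 1.09
Cost = 8.1445


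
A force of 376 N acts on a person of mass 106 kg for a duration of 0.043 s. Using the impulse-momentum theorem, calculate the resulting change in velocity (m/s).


J = F * dt = 376 * 0.043 = 16.1680 N*s
delta_v = J / m
delta_v = 16.1680 / 106
delta_v = 0.1525


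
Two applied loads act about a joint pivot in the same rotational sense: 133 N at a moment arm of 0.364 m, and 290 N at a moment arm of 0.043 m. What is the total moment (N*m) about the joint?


M = F1 * d1 + F2 * d2
M = 133 * 0.364 + 290 * 0.043
M = 48.4120 + 12.4700
M = 60.8820


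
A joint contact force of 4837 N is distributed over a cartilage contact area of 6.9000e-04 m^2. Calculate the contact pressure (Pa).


P = F / A
P = 4837 / 6.9000e-04
P = 7.0101e+06


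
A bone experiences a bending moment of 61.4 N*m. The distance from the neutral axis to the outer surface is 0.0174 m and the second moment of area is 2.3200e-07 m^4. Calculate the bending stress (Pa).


sigma = M * c / I
sigma = 61.4 * 0.0174 / 2.3200e-07
M * c = 1.0684
sigma = 4.6050e+06


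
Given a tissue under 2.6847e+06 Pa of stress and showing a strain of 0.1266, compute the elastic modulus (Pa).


E = stress / strain
E = 2.6847e+06 / 0.1266
E = 2.1206e+07


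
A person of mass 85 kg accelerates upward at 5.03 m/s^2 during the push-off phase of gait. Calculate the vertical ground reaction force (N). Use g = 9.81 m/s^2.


GRF = m * (g + a)
GRF = 85 * (9.81 + 5.03)
GRF = 85 * 14.8400
GRF = 1261.4000


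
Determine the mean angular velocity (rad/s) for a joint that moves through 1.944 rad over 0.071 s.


omega = delta_theta / delta_t
omega = 1.944 / 0.071
omega = 27.3803


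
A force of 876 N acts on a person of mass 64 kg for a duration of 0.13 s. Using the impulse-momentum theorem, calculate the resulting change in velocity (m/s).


J = F * dt = 876 * 0.13 = 113.8800 N*s
delta_v = J / m
delta_v = 113.8800 / 64
delta_v = 1.7794


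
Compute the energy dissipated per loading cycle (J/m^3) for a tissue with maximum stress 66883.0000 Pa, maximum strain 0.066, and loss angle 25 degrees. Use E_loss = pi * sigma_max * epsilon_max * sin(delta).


E_loss = pi * sigma_max * epsilon_max * sin(delta)
delta = 25 deg = 0.4363 rad
sin(delta) = 0.4226
E_loss = pi * 66883.0000 * 0.066 * 0.4226
E_loss = 5860.8123


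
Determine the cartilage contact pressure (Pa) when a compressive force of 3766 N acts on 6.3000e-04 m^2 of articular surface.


P = F / A
P = 3766 / 6.3000e-04
P = 5.9778e+06


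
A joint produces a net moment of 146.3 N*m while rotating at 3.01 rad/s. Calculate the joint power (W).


P = M * omega
P = 146.3 * 3.01
P = 440.3630


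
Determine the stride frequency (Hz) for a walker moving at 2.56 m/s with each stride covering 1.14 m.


f = v / stride_length
f = 2.56 / 1.14
f = 2.2456


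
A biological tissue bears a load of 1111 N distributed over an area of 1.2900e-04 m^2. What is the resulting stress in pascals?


stress = F / A
stress = 1111 / 1.2900e-04
stress = 8.6124e+06


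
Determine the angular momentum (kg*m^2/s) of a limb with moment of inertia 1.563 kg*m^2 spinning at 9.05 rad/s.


L = I * omega
L = 1.563 * 9.05
L = 14.1452


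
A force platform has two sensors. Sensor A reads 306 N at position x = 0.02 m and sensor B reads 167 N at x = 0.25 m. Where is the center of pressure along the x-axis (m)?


COP_x = (F1*x1 + F2*x2) / (F1 + F2)
COP_x = (306*0.02 + 167*0.25) / (306 + 167)
Numerator = 47.8700
Denominator = 473
COP_x = 0.1012


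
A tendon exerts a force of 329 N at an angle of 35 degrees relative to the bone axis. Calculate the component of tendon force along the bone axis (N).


F_eff = F_tendon * cos(theta)
theta = 35 deg = 0.6109 rad
cos(theta) = 0.8192
F_eff = 329 * 0.8192
F_eff = 269.5010


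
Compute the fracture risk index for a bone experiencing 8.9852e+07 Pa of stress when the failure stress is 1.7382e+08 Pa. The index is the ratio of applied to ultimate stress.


FRI = applied / ultimate
FRI = 8.9852e+07 / 1.7382e+08
FRI = 0.5169


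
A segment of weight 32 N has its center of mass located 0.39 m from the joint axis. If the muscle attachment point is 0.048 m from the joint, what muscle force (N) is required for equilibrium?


F_muscle = W * d_load / d_muscle
F_muscle = 32 * 0.39 / 0.048
Numerator = 12.4800
F_muscle = 260.0000


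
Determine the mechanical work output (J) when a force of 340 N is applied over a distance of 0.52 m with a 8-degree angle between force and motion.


W = F * d * cos(theta)
theta = 8 deg = 0.1396 rad
cos(theta) = 0.9903
W = 340 * 0.52 * 0.9903
W = 175.0794


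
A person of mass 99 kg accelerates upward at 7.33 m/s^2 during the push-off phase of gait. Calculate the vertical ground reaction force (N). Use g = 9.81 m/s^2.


GRF = m * (g + a)
GRF = 99 * (9.81 + 7.33)
GRF = 99 * 17.1400
GRF = 1696.8600


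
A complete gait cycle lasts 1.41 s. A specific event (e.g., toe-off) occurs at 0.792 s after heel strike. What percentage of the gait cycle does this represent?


pct = (event_time / cycle_time) * 100
pct = (0.792 / 1.41) * 100
ratio = 0.5617
pct = 56.1702


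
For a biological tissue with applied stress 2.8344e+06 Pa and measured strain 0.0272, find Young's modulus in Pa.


E = stress / strain
E = 2.8344e+06 / 0.0272
E = 1.0421e+08


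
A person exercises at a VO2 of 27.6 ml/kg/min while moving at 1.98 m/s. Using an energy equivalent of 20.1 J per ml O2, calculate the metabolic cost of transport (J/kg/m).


Power per kg = VO2 * 20.1 / 60
Power per kg = 27.6 * 20.1 / 60 = 9.2460 W/kg
Cost = power_per_kg / speed
Cost = 9.2460 / 1.98
Cost = 4.6697


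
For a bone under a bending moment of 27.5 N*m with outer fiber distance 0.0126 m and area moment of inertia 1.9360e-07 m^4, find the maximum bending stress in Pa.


sigma = M * c / I
sigma = 27.5 * 0.0126 / 1.9360e-07
M * c = 0.3465
sigma = 1.7898e+06


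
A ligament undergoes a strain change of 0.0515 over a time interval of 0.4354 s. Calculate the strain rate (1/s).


strain_rate = delta_strain / delta_t
strain_rate = 0.0515 / 0.4354
strain_rate = 0.1183


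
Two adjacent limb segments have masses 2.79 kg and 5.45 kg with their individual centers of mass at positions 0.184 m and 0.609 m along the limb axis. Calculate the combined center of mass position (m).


COM = (m1*x1 + m2*x2) / (m1 + m2)
COM = (2.79*0.184 + 5.45*0.609) / (2.79 + 5.45)
Numerator = 3.8324
Denominator = 8.2400
COM = 0.4651


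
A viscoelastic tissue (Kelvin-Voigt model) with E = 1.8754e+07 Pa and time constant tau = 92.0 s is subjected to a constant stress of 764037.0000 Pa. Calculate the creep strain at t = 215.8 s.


epsilon(t) = (sigma/E) * (1 - exp(-t/tau))
sigma/E = 764037.0000 / 1.8754e+07 = 0.0407
exp(-t/tau) = exp(-215.8 / 92.0) = 0.0958
epsilon = 0.0407 * (1 - 0.0958)
epsilon = 0.0368


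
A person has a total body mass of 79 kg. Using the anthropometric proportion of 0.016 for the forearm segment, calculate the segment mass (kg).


m_segment = body_mass * fraction
m_segment = 79 * 0.016
m_segment = 1.2640


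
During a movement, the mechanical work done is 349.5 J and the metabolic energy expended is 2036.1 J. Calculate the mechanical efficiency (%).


eta = (W_mech / E_meta) * 100
eta = (349.5 / 2036.1) * 100
ratio = 0.1717
eta = 17.1652


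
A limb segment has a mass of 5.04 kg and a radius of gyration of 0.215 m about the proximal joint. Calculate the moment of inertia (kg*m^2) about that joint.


I = m * k^2
I = 5.04 * 0.215^2
k^2 = 0.0462
I = 0.2330


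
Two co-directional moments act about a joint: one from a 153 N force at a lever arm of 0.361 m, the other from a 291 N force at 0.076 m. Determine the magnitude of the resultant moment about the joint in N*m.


M = F1 * d1 + F2 * d2
M = 153 * 0.361 + 291 * 0.076
M = 55.2330 + 22.1160
M = 77.3490


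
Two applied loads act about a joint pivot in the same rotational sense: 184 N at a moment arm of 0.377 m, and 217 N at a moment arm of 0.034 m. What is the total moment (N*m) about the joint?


M = F1 * d1 + F2 * d2
M = 184 * 0.377 + 217 * 0.034
M = 69.3680 + 7.3780
M = 76.7460


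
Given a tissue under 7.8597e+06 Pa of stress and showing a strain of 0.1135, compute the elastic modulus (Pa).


E = stress / strain
E = 7.8597e+06 / 0.1135
E = 6.9248e+07


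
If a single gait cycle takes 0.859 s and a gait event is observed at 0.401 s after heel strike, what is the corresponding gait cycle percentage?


pct = (event_time / cycle_time) * 100
pct = (0.401 / 0.859) * 100
ratio = 0.4668
pct = 46.6822


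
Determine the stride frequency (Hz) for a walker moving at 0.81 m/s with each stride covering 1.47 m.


f = v / stride_length
f = 0.81 / 1.47
f = 0.5510


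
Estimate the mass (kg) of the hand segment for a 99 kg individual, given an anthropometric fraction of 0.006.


m_segment = body_mass * fraction
m_segment = 99 * 0.006
m_segment = 0.5940


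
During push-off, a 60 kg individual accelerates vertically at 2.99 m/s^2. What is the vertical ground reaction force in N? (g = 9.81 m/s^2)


GRF = m * (g + a)
GRF = 60 * (9.81 + 2.99)
GRF = 60 * 12.8000
GRF = 768.0000


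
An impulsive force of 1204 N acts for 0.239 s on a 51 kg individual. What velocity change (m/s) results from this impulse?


J = F * dt = 1204 * 0.239 = 287.7560 N*s
delta_v = J / m
delta_v = 287.7560 / 51
delta_v = 5.6423


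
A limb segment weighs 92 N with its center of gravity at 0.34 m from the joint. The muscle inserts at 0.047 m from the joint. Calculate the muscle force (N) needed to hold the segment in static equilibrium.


F_muscle = W * d_load / d_muscle
F_muscle = 92 * 0.34 / 0.047
Numerator = 31.2800
F_muscle = 665.5319


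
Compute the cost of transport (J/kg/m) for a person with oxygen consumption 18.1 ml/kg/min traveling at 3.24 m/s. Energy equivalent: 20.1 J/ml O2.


Power per kg = VO2 * 20.1 / 60
Power per kg = 18.1 * 20.1 / 60 = 6.0635 W/kg
Cost = power_per_kg / speed
Cost = 6.0635 / 3.24
Cost = 1.8715


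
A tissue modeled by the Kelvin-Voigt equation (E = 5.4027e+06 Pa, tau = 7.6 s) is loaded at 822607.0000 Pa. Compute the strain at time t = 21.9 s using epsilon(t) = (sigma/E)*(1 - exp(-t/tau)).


epsilon(t) = (sigma/E) * (1 - exp(-t/tau))
sigma/E = 822607.0000 / 5.4027e+06 = 0.1523
exp(-t/tau) = exp(-21.9 / 7.6) = 0.0560
epsilon = 0.1523 * (1 - 0.0560)
epsilon = 0.1437


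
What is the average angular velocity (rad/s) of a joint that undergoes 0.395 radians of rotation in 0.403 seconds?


omega = delta_theta / delta_t
omega = 0.395 / 0.403
omega = 0.9801


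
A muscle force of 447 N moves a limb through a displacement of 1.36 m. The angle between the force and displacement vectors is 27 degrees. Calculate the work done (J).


W = F * d * cos(theta)
theta = 27 deg = 0.4712 rad
cos(theta) = 0.8910
W = 447 * 1.36 * 0.8910
W = 541.6607


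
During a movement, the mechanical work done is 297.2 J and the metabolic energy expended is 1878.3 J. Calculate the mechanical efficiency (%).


eta = (W_mech / E_meta) * 100
eta = (297.2 / 1878.3) * 100
ratio = 0.1582
eta = 15.8228


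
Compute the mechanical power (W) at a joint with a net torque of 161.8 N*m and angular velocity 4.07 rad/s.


P = M * omega
P = 161.8 * 4.07
P = 658.5260


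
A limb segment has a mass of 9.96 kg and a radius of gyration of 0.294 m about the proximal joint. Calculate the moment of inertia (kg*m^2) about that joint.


I = m * k^2
I = 9.96 * 0.294^2
k^2 = 0.0864
I = 0.8609


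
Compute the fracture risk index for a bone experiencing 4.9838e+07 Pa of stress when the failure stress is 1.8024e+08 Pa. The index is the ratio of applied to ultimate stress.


FRI = applied / ultimate
FRI = 4.9838e+07 / 1.8024e+08
FRI = 0.2765


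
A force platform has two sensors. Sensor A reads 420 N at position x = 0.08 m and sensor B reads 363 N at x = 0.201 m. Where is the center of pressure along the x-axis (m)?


COP_x = (F1*x1 + F2*x2) / (F1 + F2)
COP_x = (420*0.08 + 363*0.201) / (420 + 363)
Numerator = 106.5630
Denominator = 783
COP_x = 0.1361


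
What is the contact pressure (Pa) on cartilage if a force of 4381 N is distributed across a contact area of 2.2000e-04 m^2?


P = F / A
P = 4381 / 2.2000e-04
P = 1.9914e+07


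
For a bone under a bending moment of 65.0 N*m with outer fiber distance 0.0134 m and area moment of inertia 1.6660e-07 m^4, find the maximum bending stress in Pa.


sigma = M * c / I
sigma = 65.0 * 0.0134 / 1.6660e-07
M * c = 0.8710
sigma = 5.2281e+06


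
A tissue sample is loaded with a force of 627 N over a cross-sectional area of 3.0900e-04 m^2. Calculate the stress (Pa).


stress = F / A
stress = 627 / 3.0900e-04
stress = 2.0291e+06


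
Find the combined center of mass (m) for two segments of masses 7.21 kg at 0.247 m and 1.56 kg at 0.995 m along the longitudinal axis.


COM = (m1*x1 + m2*x2) / (m1 + m2)
COM = (7.21*0.247 + 1.56*0.995) / (7.21 + 1.56)
Numerator = 3.3331
Denominator = 8.7700
COM = 0.3801


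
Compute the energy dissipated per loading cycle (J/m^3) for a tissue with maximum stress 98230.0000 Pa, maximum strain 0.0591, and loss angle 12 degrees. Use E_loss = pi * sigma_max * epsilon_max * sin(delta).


E_loss = pi * sigma_max * epsilon_max * sin(delta)
delta = 12 deg = 0.2094 rad
sin(delta) = 0.2079
E_loss = pi * 98230.0000 * 0.0591 * 0.2079
E_loss = 3791.9308


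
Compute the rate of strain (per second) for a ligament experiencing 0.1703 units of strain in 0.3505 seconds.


strain_rate = delta_strain / delta_t
strain_rate = 0.1703 / 0.3505
strain_rate = 0.4859


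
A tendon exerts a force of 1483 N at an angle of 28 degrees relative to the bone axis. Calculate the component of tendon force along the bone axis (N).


F_eff = F_tendon * cos(theta)
theta = 28 deg = 0.4887 rad
cos(theta) = 0.8829
F_eff = 1483 * 0.8829
F_eff = 1309.4113


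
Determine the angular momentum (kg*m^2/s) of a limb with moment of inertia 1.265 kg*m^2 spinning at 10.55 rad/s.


L = I * omega
L = 1.265 * 10.55
L = 13.3458


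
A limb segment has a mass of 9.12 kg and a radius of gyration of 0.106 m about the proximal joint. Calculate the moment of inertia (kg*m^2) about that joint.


I = m * k^2
I = 9.12 * 0.106^2
k^2 = 0.0112
I = 0.1025


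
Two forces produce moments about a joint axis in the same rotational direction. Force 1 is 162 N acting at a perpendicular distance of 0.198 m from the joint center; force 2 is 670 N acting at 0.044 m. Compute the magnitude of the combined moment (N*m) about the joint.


M = F1 * d1 + F2 * d2
M = 162 * 0.198 + 670 * 0.044
M = 32.0760 + 29.4800
M = 61.5560


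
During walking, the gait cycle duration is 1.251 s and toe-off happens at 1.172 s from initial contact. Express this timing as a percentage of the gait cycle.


pct = (event_time / cycle_time) * 100
pct = (1.172 / 1.251) * 100
ratio = 0.9369
pct = 93.6851


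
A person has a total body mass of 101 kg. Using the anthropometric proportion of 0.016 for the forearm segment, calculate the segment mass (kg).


m_segment = body_mass * fraction
m_segment = 101 * 0.016
m_segment = 1.6160


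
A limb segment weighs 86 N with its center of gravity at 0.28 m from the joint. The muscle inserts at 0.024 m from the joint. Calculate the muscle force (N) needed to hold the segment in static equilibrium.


F_muscle = W * d_load / d_muscle
F_muscle = 86 * 0.28 / 0.024
Numerator = 24.0800
F_muscle = 1003.3333


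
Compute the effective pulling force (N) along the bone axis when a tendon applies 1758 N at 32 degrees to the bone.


F_eff = F_tendon * cos(theta)
theta = 32 deg = 0.5585 rad
cos(theta) = 0.8480
F_eff = 1758 * 0.8480
F_eff = 1490.8686


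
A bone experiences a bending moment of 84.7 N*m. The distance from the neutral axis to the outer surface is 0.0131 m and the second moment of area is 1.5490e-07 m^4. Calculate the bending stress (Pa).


sigma = M * c / I
sigma = 84.7 * 0.0131 / 1.5490e-07
M * c = 1.1096
sigma = 7.1631e+06


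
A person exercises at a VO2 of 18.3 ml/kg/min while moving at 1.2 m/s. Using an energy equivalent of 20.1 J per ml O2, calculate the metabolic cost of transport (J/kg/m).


Power per kg = VO2 * 20.1 / 60
Power per kg = 18.3 * 20.1 / 60 = 6.1305 W/kg
Cost = power_per_kg / speed
Cost = 6.1305 / 1.2
Cost = 5.1088


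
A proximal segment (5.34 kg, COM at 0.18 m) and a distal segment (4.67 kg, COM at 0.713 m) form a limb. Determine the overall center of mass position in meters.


COM = (m1*x1 + m2*x2) / (m1 + m2)
COM = (5.34*0.18 + 4.67*0.713) / (5.34 + 4.67)
Numerator = 4.2909
Denominator = 10.0100
COM = 0.4287


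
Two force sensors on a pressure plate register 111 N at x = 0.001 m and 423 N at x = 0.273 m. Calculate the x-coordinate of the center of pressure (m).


COP_x = (F1*x1 + F2*x2) / (F1 + F2)
COP_x = (111*0.001 + 423*0.273) / (111 + 423)
Numerator = 115.5900
Denominator = 534
COP_x = 0.2165


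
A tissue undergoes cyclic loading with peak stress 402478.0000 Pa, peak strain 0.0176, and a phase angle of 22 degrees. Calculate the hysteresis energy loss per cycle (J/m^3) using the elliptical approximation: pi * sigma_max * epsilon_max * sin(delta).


E_loss = pi * sigma_max * epsilon_max * sin(delta)
delta = 22 deg = 0.3840 rad
sin(delta) = 0.3746
E_loss = pi * 402478.0000 * 0.0176 * 0.3746
E_loss = 8336.4299


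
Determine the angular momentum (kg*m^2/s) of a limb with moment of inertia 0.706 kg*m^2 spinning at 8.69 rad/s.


L = I * omega
L = 0.706 * 8.69
L = 6.1351


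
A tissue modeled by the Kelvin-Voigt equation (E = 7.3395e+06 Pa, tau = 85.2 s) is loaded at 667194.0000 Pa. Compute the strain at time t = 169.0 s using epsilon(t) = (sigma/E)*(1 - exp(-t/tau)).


epsilon(t) = (sigma/E) * (1 - exp(-t/tau))
sigma/E = 667194.0000 / 7.3395e+06 = 0.0909
exp(-t/tau) = exp(-169.0 / 85.2) = 0.1376
epsilon = 0.0909 * (1 - 0.1376)
epsilon = 0.0784


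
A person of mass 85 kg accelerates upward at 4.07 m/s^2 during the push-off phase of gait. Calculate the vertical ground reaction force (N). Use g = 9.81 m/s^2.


GRF = m * (g + a)
GRF = 85 * (9.81 + 4.07)
GRF = 85 * 13.8800
GRF = 1179.8000


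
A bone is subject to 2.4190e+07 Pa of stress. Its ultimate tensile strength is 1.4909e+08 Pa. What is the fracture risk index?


FRI = applied / ultimate
FRI = 2.4190e+07 / 1.4909e+08
FRI = 0.1623


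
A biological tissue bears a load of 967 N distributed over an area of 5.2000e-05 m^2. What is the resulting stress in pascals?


stress = F / A
stress = 967 / 5.2000e-05
stress = 1.8596e+07


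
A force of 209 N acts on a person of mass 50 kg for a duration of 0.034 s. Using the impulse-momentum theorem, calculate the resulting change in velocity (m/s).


J = F * dt = 209 * 0.034 = 7.1060 N*s
delta_v = J / m
delta_v = 7.1060 / 50
delta_v = 0.1421


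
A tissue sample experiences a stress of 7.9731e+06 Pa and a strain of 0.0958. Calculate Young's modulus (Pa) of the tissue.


E = stress / strain
E = 7.9731e+06 / 0.0958
E = 8.3227e+07


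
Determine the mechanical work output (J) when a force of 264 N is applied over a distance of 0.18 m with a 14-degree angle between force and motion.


W = F * d * cos(theta)
theta = 14 deg = 0.2443 rad
cos(theta) = 0.9703
W = 264 * 0.18 * 0.9703
W = 46.1085


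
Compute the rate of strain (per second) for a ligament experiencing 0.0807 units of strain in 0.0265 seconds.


strain_rate = delta_strain / delta_t
strain_rate = 0.0807 / 0.0265
strain_rate = 3.0453


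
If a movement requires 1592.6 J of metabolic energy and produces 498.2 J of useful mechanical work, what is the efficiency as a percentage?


eta = (W_mech / E_meta) * 100
eta = (498.2 / 1592.6) * 100
ratio = 0.3128
eta = 31.2822


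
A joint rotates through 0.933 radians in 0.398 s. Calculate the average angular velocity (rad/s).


omega = delta_theta / delta_t
omega = 0.933 / 0.398
omega = 2.3442


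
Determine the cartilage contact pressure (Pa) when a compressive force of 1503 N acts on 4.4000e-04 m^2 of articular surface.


P = F / A
P = 1503 / 4.4000e-04
P = 3.4159e+06


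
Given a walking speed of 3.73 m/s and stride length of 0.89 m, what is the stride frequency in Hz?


f = v / stride_length
f = 3.73 / 0.89
f = 4.1910


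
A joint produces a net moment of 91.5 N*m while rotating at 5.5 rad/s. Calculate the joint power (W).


P = M * omega
P = 91.5 * 5.5
P = 503.2500


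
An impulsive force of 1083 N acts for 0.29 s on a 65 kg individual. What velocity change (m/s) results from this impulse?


J = F * dt = 1083 * 0.29 = 314.0700 N*s
delta_v = J / m
delta_v = 314.0700 / 65
delta_v = 4.8318


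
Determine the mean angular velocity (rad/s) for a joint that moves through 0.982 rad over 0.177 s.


omega = delta_theta / delta_t
omega = 0.982 / 0.177
omega = 5.5480


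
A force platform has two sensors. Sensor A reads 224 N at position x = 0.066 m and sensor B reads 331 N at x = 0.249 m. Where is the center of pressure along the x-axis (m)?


COP_x = (F1*x1 + F2*x2) / (F1 + F2)
COP_x = (224*0.066 + 331*0.249) / (224 + 331)
Numerator = 97.2030
Denominator = 555
COP_x = 0.1751


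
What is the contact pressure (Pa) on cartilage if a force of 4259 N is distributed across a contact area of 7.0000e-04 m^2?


P = F / A
P = 4259 / 7.0000e-04
P = 6.0843e+06


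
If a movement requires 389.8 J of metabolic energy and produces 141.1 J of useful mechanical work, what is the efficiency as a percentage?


eta = (W_mech / E_meta) * 100
eta = (141.1 / 389.8) * 100
ratio = 0.3620
eta = 36.1981


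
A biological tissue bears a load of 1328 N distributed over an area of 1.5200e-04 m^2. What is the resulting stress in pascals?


stress = F / A
stress = 1328 / 1.5200e-04
stress = 8.7368e+06


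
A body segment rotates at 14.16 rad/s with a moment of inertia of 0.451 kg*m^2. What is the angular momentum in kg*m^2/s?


L = I * omega
L = 0.451 * 14.16
L = 6.3862


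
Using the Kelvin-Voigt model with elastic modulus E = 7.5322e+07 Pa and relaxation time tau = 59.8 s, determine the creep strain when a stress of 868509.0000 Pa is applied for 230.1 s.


epsilon(t) = (sigma/E) * (1 - exp(-t/tau))
sigma/E = 868509.0000 / 7.5322e+07 = 0.0115
exp(-t/tau) = exp(-230.1 / 59.8) = 0.0213
epsilon = 0.0115 * (1 - 0.0213)
epsilon = 0.0113


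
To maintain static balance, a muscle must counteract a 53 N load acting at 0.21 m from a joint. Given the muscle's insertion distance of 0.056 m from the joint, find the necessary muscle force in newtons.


F_muscle = W * d_load / d_muscle
F_muscle = 53 * 0.21 / 0.056
Numerator = 11.1300
F_muscle = 198.7500


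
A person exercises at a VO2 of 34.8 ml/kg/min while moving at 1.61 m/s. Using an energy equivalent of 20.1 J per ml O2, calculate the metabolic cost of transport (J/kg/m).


Power per kg = VO2 * 20.1 / 60
Power per kg = 34.8 * 20.1 / 60 = 11.6580 W/kg
Cost = power_per_kg / speed
Cost = 11.6580 / 1.61
Cost = 7.2410


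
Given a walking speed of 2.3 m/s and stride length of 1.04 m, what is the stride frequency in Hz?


f = v / stride_length
f = 2.3 / 1.04
f = 2.2115


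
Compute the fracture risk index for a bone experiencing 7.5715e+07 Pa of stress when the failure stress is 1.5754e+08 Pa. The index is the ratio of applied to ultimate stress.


FRI = applied / ultimate
FRI = 7.5715e+07 / 1.5754e+08
FRI = 0.4806


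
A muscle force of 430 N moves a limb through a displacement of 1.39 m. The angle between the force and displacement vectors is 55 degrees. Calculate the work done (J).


W = F * d * cos(theta)
theta = 55 deg = 0.9599 rad
cos(theta) = 0.5736
W = 430 * 1.39 * 0.5736
W = 342.8266


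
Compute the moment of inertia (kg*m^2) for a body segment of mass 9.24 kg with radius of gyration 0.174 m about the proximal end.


I = m * k^2
I = 9.24 * 0.174^2
k^2 = 0.0303
I = 0.2798


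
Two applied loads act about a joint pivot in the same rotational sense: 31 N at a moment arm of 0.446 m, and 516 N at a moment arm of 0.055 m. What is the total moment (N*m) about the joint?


M = F1 * d1 + F2 * d2
M = 31 * 0.446 + 516 * 0.055
M = 13.8260 + 28.3800
M = 42.2060


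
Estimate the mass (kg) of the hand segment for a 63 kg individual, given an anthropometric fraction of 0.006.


m_segment = body_mass * fraction
m_segment = 63 * 0.006
m_segment = 0.3780


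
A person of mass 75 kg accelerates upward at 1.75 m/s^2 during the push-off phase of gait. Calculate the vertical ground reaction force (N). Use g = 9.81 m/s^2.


GRF = m * (g + a)
GRF = 75 * (9.81 + 1.75)
GRF = 75 * 11.5600
GRF = 867.0000
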